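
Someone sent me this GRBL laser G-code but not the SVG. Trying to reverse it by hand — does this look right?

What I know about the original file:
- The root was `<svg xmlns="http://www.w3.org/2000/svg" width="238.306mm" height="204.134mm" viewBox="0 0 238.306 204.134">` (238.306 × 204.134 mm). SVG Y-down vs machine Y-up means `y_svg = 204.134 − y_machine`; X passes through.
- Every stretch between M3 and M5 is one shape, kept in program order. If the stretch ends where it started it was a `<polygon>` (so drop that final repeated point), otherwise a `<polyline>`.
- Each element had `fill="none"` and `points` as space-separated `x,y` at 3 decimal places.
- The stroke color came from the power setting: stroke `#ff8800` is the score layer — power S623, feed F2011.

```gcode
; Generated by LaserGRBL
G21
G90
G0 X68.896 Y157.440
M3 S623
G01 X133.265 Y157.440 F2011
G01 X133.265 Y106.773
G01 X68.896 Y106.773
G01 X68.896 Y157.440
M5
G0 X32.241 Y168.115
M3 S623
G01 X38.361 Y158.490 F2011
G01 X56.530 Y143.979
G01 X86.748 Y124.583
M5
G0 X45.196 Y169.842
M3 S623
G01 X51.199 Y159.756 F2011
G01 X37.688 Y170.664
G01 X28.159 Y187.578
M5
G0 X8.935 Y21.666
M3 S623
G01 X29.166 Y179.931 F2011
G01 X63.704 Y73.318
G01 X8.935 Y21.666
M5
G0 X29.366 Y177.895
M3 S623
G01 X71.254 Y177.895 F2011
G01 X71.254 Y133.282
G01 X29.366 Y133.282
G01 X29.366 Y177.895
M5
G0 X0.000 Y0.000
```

Each laser-on run becomes one SVG element. Flip Y back into SVG space with y_svg = 204.134 − y_machine. Every run uses S623, so all elements get stroke `#ff8800` (score).

Run 1: The run returns to its start, so emit a `<polygon>` with points (Y-flipped): 68.896,46.694 133.265,46.694 133.265,97.361 68.896,97.361.

Run 2: The run is open, so emit a `<polyline>` with points (Y-flipped): 32.241,36.019 38.361,45.644 56.530,60.155 86.748,79.551.

Run 3: The run is open, so emit a `<polyline>` with points (Y-flipped): 45.196,34.292 51.199,44.378 37.688,33.470 28.159,16.556.

Run 4: The run returns to its start, so emit a `<polygon>` with points (Y-flipped): 8.935,182.468 29.166,24.203 63.704,130.816.

Run 5: The run returns to its start, so emit a `<polygon>` with points (Y-flipped): 29.366,26.239 71.254,26.239 71.254,70.852 29.366,70.852.

<svg xmlns="http://www.w3.org/2000/svg" width="238.306mm" height="204.134mm" viewBox="0 0 238.306 204.134">
  <polygon points="68.896,46.694 133.265,46.694 133.265,97.361 68.896,97.361" fill="none" stroke="#ff8800"/>
  <polyline points="32.241,36.019 38.361,45.644 56.530,60.155 86.748,79.551" fill="none" stroke="#ff8800"/>
  <polyline points="45.196,34.292 51.199,44.378 37.688,33.470 28.159,16.556" fill="none" stroke="#ff8800"/>
  <polygon points="8.935,182.468 29.166,24.203 63.704,130.816" fill="none" stroke="#ff8800"/>
  <polygon points="29.366,26.239 71.254,26.239 71.254,70.852 29.366,70.852" fill="none" stroke="#ff8800"/>
</svg>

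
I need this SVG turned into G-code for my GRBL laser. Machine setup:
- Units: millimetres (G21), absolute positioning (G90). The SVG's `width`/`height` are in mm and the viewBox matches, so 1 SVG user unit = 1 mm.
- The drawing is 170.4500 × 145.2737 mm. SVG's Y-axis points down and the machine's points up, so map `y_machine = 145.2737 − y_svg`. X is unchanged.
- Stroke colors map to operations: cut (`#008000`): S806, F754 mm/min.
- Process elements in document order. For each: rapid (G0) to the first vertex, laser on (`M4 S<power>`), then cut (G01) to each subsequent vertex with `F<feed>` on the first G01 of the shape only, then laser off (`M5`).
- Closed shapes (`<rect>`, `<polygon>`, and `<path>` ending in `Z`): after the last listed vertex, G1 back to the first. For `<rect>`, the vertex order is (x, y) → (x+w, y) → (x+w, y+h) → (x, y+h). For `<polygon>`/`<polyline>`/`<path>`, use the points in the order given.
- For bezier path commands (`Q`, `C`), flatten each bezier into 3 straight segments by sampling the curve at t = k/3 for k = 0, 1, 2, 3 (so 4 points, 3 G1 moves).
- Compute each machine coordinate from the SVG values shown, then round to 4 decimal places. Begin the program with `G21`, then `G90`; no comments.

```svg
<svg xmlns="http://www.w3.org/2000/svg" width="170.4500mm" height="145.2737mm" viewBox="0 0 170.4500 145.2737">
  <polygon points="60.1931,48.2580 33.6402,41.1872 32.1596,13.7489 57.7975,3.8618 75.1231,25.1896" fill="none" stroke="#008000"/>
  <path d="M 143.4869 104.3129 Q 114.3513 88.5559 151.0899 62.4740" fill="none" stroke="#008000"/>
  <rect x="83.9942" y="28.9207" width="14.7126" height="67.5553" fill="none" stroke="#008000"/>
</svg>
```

1 u = 1 mm; y_m = 145.2737 − y.

[1] `<polygon>` regular polygon, #008000→cut S806 F754: (60.1931,97.0157) → (33.6402,104.0865) → (32.1596,131.5248) → (57.7975,141.4119) → (75.1231,120.0841) → (60.1931,97.0157) (closed)

[2] `<path>` quadratic bezier, #008000→cut S806 F754: (143.4869,40.9608) → (131.3825,52.6127) → (133.9169,66.5590) → (151.0899,82.7997)

[3] `<rect>` rectangle, #008000→cut S806 F754: (83.9942,116.3530) → (98.7068,116.3530) → (98.7068,48.7977) → (83.9942,48.7977) → (83.9942,116.3530) (closed)

G21
G90
G0 X60.1931 Y97.0157
M4 S806
G01 X33.6402 Y104.0865 F754
G01 X32.1596 Y131.5248
G01 X57.7975 Y141.4119
G01 X75.1231 Y120.0841
G01 X60.1931 Y97.0157
M5
G0 X143.4869 Y40.9608
M4 S806
G01 X131.3825 Y52.6127 F754
G01 X133.9169 Y66.5590
G01 X151.0899 Y82.7997
M5
G0 X83.9942 Y116.3530
M4 S806
G01 X98.7068 Y116.3530 F754
G01 X98.7068 Y48.7977
G01 X83.9942 Y48.7977
G01 X83.9942 Y116.3530
M5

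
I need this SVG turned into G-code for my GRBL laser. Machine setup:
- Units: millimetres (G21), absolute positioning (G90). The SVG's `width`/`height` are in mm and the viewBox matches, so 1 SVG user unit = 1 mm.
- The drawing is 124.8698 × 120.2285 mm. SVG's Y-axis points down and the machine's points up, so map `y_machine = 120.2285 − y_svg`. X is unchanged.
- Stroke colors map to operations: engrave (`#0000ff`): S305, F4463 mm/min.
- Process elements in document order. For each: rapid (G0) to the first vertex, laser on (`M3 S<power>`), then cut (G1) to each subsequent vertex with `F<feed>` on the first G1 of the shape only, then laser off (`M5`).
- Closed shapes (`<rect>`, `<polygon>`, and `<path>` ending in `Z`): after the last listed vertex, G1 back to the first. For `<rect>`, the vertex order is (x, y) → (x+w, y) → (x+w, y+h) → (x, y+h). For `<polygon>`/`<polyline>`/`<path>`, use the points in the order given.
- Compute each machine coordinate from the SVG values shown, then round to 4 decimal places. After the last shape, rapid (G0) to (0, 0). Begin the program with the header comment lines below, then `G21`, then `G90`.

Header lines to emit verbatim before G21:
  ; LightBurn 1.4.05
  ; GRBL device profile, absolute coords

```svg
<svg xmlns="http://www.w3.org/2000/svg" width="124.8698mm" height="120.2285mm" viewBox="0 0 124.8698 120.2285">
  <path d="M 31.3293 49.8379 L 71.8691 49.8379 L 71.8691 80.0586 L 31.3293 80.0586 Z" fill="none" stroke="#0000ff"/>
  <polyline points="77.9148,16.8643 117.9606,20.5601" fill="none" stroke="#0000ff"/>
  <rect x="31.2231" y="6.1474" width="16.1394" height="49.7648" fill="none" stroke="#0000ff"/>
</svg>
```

; LightBurn 1.4.05
; GRBL device profile, absolute coords
G21
G90
G0 X31.3293 Y70.3906
M3 S305
G1 X71.8691 Y70.3906 F4463
G1 X71.8691 Y40.1699
G1 X31.3293 Y40.1699
G1 X31.3293 Y70.3906
M5
G0 X77.9148 Y103.3642
M3 S305
G1 X117.9606 Y99.6684 F4463
M5
G0 X31.2231 Y114.0811
M3 S305
G1 X47.3625 Y114.0811 F4463
G1 X47.3625 Y64.3163
G1 X31.2231 Y64.3163
G1 X31.2231 Y114.0811
M5
G0 X0.0000 Y0.0000

viewBox `0 0 124.8698 120.2285` with mm width/height → 1 unit = 1 mm. Flip: y_m = 120.2285 − y_svg.

**Shape 1** — `<path>` rectangle, stroke `#0000ff` → engrave (S305, F4463). Machine vertices: (31.3293,70.3906) → (71.8691,70.3906) → (71.8691,40.1699) → (31.3293,40.1699) → (31.3293,70.3906). Closed: final G1 returns to the first vertex.

**Shape 2** — `<polyline>` line segment, stroke `#0000ff` → engrave (S305, F4463). Machine vertices: (77.9148,103.3642) → (117.9606,99.6684). Open path.

**Shape 3** — `<rect>` rectangle, stroke `#0000ff` → engrave (S305, F4463). Machine vertices: (31.2231,114.0811) → (47.3625,114.0811) → (47.3625,64.3163) → (31.2231,64.3163) → (31.2231,114.0811). Closed: final G1 returns to the first vertex.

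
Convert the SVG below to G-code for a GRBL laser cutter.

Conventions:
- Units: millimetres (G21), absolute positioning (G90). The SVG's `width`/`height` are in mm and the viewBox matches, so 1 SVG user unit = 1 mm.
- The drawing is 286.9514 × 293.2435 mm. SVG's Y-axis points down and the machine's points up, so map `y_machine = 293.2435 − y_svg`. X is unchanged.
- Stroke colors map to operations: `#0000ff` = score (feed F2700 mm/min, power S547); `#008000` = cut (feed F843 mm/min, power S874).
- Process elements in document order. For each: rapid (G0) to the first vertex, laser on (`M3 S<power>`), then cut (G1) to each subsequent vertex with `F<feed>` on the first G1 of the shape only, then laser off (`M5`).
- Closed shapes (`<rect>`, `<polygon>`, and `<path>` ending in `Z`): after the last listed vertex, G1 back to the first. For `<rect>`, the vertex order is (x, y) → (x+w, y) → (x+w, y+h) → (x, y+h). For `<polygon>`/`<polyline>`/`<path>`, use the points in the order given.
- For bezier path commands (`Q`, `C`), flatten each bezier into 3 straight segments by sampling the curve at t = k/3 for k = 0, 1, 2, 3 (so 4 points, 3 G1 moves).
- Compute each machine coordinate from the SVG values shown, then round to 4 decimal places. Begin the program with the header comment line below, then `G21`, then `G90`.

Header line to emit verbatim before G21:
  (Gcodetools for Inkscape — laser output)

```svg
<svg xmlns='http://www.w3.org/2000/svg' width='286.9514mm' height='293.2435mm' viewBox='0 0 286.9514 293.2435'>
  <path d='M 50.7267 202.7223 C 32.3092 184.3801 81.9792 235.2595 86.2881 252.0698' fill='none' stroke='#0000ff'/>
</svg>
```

viewBox `0 0 286.9514 293.2435` with mm width/height → 1 unit = 1 mm. Flip: y_m = 293.2435 − y_svg.

**Shape 1** — `<path>` cubic bezier, stroke `#0000ff` → score (S547, F2700). Control points (SVG): P0=(50.7267,202.7223), P1=(32.3092,184.3801), P2=(81.9792,235.2595), P3=(86.2881,252.0698); sampled at t=k/3. Machine vertices: (50.7267,90.5212) → (50.8032,89.6151) → (71.0606,65.5148) → (86.2881,41.1737). Open path.

(Gcodetools for Inkscape — laser output)
G21
G90
G0 X50.7267 Y90.5212
M3 S547
G1 X50.8032 Y89.6151 F2700
G1 X71.0606 Y65.5148
G1 X86.2881 Y41.1737
M5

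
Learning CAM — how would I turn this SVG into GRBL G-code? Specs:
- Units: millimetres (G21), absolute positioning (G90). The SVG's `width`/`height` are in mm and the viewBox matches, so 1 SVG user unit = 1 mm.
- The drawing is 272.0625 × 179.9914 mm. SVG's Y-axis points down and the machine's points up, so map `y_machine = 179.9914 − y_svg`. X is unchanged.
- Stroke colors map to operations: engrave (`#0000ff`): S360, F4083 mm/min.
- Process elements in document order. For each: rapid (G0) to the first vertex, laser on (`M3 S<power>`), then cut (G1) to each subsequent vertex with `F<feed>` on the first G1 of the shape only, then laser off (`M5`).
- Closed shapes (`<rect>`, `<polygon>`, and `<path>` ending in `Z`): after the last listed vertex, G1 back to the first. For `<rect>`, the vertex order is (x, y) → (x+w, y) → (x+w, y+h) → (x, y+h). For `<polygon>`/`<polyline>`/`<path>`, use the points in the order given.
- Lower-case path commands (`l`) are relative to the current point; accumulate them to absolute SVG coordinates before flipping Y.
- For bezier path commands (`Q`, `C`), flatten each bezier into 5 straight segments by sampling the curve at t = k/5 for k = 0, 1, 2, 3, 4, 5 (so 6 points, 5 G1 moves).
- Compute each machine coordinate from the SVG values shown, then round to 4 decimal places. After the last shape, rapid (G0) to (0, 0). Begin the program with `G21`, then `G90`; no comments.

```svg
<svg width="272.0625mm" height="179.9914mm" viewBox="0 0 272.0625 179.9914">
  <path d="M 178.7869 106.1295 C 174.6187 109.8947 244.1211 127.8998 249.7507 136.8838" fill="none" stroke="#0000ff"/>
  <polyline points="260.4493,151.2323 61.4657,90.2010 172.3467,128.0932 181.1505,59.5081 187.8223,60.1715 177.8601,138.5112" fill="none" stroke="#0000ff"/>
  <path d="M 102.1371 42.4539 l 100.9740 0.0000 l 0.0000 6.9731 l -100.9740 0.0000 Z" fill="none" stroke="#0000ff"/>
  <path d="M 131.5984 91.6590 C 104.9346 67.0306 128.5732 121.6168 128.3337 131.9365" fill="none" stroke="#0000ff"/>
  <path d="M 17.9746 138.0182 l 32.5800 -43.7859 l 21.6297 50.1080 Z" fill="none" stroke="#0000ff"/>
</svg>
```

1 u = 1 mm; y_m = 179.9914 − y.

[1] `<path>` cubic bezier, #0000ff→engrave S360 F4083: (178.7869,73.8619) → (184.0261,70.0801) → (200.3442,63.9972) → (221.1390,56.7298) → (239.8086,49.3944) → (249.7507,43.1076)

[2] `<polyline>` open polyline, #0000ff→engrave S360 F4083: (260.4493,28.7591) → (61.4657,89.7904) → (172.3467,51.8982) → (181.1505,120.4833) → (187.8223,119.8199) → (177.8601,41.4802)

[3] `<path>` rectangle, #0000ff→engrave S360 F4083: (102.1371,137.5375) → (203.1111,137.5375) → (203.1111,130.5644) → (102.1371,130.5644) → (102.1371,137.5375) (closed)

[4] `<path>` cubic bezier, #0000ff→engrave S360 F4083: (131.5984,88.3324) → (121.0430,94.5915) → (118.9994,87.7663) → (121.9072,73.7837) → (126.2055,58.5709) → (128.3337,48.0549)

[5] `<path>` regular polygon, #0000ff→engrave S360 F4083: (17.9746,41.9732) → (50.5546,85.7591) → (72.1843,35.6511) → (17.9746,41.9732) (closed)

G21
G90
G0 X178.7869 Y73.8619
M3 S360
G1 X184.0261 Y70.0801 F4083
G1 X200.3442 Y63.9972
G1 X221.1390 Y56.7298
G1 X239.8086 Y49.3944
G1 X249.7507 Y43.1076
M5
G0 X260.4493 Y28.7591
M3 S360
G1 X61.4657 Y89.7904 F4083
G1 X172.3467 Y51.8982
G1 X181.1505 Y120.4833
G1 X187.8223 Y119.8199
G1 X177.8601 Y41.4802
M5
G0 X102.1371 Y137.5375
M3 S360
G1 X203.1111 Y137.5375 F4083
G1 X203.1111 Y130.5644
G1 X102.1371 Y130.5644
G1 X102.1371 Y137.5375
M5
G0 X131.5984 Y88.3324
M3 S360
G1 X121.0430 Y94.5915 F4083
G1 X118.9994 Y87.7663
G1 X121.9072 Y73.7837
G1 X126.2055 Y58.5709
G1 X128.3337 Y48.0549
M5
G0 X17.9746 Y41.9732
M3 S360
G1 X50.5546 Y85.7591 F4083
G1 X72.1843 Y35.6511
G1 X17.9746 Y41.9732
M5
G0 X0.0000 Y0.0000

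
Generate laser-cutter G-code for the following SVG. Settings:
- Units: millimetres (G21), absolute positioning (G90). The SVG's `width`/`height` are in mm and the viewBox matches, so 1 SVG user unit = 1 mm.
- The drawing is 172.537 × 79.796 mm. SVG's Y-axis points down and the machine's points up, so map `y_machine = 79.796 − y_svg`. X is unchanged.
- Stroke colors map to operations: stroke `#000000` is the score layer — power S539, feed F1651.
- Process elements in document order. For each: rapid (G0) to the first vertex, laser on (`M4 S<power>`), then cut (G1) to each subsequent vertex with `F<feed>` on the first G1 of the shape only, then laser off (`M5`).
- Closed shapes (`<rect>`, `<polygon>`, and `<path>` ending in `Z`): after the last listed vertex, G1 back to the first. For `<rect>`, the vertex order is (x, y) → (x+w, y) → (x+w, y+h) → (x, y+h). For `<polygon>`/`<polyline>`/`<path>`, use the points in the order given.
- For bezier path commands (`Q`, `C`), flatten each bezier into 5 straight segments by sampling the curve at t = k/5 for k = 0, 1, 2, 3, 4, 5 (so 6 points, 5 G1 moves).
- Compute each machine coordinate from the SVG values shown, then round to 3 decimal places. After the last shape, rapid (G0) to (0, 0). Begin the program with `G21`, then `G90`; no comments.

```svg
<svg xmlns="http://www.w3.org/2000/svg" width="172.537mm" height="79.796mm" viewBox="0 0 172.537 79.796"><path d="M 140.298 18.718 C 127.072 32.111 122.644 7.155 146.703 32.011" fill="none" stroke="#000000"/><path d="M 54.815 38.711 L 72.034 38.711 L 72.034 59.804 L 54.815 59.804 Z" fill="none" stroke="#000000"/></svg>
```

G21
G90
G0 X140.298 Y61.078
M4 S539
G1 X133.576 Y56.939 F1651
G1 X129.910 Y57.772
G1 X130.246 Y59.345
G1 X135.529 Y57.426
G1 X146.703 Y47.785
M5
G0 X54.815 Y41.085
M4 S539
G1 X72.034 Y41.085 F1651
G1 X72.034 Y19.992
G1 X54.815 Y19.992
G1 X54.815 Y41.085
M5
G0 X0.000 Y0.000

1 u = 1 mm; y_m = 79.796 − y.

[1] `<path>` cubic bezier, #000000→score S539 F1651: (140.298,61.078) → (133.576,56.939) → (129.910,57.772) → (130.246,59.345) → (135.529,57.426) → (146.703,47.785)

[2] `<path>` rectangle, #000000→score S539 F1651: (54.815,41.085) → (72.034,41.085) → (72.034,19.992) → (54.815,19.992) → (54.815,41.085) (closed)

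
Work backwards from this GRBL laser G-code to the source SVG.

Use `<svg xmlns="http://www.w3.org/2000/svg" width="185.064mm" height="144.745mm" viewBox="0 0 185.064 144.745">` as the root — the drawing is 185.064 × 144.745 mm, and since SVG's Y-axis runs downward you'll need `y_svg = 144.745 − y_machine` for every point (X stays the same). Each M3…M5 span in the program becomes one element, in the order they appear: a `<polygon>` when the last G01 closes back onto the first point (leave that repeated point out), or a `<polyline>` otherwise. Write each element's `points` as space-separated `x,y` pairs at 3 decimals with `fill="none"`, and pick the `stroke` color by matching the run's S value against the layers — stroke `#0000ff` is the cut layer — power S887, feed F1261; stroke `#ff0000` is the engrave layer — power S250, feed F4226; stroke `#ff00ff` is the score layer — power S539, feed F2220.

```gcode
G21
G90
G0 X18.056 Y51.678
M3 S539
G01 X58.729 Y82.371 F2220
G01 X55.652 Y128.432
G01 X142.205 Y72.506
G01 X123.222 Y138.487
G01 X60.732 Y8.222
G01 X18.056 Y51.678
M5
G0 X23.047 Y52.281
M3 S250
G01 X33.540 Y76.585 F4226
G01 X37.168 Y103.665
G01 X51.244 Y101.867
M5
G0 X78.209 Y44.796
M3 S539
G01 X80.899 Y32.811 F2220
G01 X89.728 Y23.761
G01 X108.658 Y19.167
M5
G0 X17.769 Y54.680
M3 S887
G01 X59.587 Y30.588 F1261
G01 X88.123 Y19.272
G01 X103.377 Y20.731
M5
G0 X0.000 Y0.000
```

<svg xmlns="http://www.w3.org/2000/svg" width="185.064mm" height="144.745mm" viewBox="0 0 185.064 144.745">
  <polygon points="18.056,93.067 58.729,62.374 55.652,16.313 142.205,72.239 123.222,6.258 60.732,136.523" fill="none" stroke="#ff00ff"/>
  <polyline points="23.047,92.464 33.540,68.160 37.168,41.080 51.244,42.878" fill="none" stroke="#ff0000"/>
  <polyline points="78.209,99.949 80.899,111.934 89.728,120.984 108.658,125.578" fill="none" stroke="#ff00ff"/>
  <polyline points="17.769,90.065 59.587,114.157 88.123,125.473 103.377,124.014" fill="none" stroke="#0000ff"/>
</svg>

Each laser-on run becomes one SVG element. Flip Y back into SVG space with y_svg = 144.745 − y_machine.

Run 1: power S539 maps to stroke `#ff00ff` (score). The run returns to its start, so emit a `<polygon>` with points (Y-flipped): 18.056,93.067 58.729,62.374 55.652,16.313 142.205,72.239 123.222,6.258 60.732,136.523.

Run 2: S250 ⇒ engrave layer `#ff0000`. The run is open, so emit a `<polyline>` with points (Y-flipped): 23.047,92.464 33.540,68.160 37.168,41.080 51.244,42.878.

Run 3: the run's S539 means `#ff00ff` (score). The run is open, so emit a `<polyline>` with points (Y-flipped): 78.209,99.949 80.899,111.934 89.728,120.984 108.658,125.578.

Run 4: power S887 maps to stroke `#0000ff` (cut). The run is open, so emit a `<polyline>` with points (Y-flipped): 17.769,90.065 59.587,114.157 88.123,125.473 103.377,124.014.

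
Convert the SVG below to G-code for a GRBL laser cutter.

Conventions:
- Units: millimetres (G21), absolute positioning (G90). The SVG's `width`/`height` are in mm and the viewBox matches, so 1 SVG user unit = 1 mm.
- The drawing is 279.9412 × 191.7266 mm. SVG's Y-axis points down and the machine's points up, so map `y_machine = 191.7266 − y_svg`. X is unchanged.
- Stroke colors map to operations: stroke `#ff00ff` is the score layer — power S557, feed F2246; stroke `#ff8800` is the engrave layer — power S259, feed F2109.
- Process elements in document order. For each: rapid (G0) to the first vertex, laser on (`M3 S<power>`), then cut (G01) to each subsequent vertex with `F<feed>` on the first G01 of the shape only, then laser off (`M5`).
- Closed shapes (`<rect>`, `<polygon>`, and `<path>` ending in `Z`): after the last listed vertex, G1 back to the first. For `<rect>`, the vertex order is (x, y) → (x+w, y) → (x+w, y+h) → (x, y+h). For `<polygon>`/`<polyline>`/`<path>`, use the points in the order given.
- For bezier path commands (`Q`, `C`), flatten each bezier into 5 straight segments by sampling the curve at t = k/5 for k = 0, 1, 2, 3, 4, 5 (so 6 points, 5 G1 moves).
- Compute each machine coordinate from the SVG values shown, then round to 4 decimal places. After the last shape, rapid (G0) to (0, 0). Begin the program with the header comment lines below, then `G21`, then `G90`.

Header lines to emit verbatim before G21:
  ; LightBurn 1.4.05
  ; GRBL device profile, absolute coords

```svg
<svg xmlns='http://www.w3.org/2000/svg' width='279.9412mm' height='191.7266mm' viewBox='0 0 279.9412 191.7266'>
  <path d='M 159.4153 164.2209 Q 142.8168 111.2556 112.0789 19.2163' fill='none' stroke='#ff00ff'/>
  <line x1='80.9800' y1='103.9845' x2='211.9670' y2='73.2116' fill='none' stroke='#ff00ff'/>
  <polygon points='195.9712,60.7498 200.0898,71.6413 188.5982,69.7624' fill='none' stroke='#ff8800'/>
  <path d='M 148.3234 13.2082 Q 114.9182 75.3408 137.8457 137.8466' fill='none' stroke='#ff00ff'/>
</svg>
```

; LightBurn 1.4.05
; GRBL device profile, absolute coords
G21
G90
G0 X159.4153 Y27.5057
M3 S557
G01 X152.2103 Y50.2548 F2246
G01 X143.8742 Y76.1298
G01 X134.4069 Y105.1307
G01 X123.8085 Y137.2575
G01 X112.0789 Y172.5103
M5
G0 X80.9800 Y87.7421
M3 S557
G01 X211.9670 Y118.5150 F2246
M5
G0 X195.9712 Y130.9768
M3 S259
G01 X200.0898 Y120.0853 F2109
G01 X188.5982 Y121.9642
G01 X195.9712 Y130.9768
M5
G0 X148.3234 Y178.5184
M3 S557
G01 X137.2146 Y153.6504 F2246
G01 X130.6125 Y128.7526
G01 X128.5169 Y103.8249
G01 X130.9280 Y78.8674
G01 X137.8457 Y53.8800
M5
G0 X0.0000 Y0.0000

viewBox `0 0 279.9412 191.7266` with mm width/height → 1 unit = 1 mm. Flip: y_m = 191.7266 − y_svg.

**Shape 1** — `<path>` quadratic bezier, stroke `#ff00ff` → score (S557, F2246). Control points (SVG): P0=(159.4153,164.2209), P1=(142.8168,111.2556), P2=(112.0789,19.2163); sampled at t=k/5. Machine vertices: (159.4153,27.5057) → (152.2103,50.2548) → (143.8742,76.1298) → (134.4069,105.1307) → (123.8085,137.2575) → (112.0789,172.5103). Open path.

**Shape 2** — `<line>` line segment, stroke `#ff00ff` → score (S557, F2246). Machine vertices: (80.9800,87.7421) → (211.9670,118.5150). Open path.

**Shape 3** — `<polygon>` regular polygon, stroke `#ff8800` → engrave (S259, F2109). Machine vertices: (195.9712,130.9768) → (200.0898,120.0853) → (188.5982,121.9642) → (195.9712,130.9768). Closed: final G1 returns to the first vertex.

**Shape 4** — `<path>` quadratic bezier, stroke `#ff00ff` → score (S557, F2246). Control points (SVG): P0=(148.3234,13.2082), P1=(114.9182,75.3408), P2=(137.8457,137.8466); sampled at t=k/5. Machine vertices: (148.3234,178.5184) → (137.2146,153.6504) → (130.6125,128.7526) → (128.5169,103.8249) → (130.9280,78.8674) → (137.8457,53.8800). Open path.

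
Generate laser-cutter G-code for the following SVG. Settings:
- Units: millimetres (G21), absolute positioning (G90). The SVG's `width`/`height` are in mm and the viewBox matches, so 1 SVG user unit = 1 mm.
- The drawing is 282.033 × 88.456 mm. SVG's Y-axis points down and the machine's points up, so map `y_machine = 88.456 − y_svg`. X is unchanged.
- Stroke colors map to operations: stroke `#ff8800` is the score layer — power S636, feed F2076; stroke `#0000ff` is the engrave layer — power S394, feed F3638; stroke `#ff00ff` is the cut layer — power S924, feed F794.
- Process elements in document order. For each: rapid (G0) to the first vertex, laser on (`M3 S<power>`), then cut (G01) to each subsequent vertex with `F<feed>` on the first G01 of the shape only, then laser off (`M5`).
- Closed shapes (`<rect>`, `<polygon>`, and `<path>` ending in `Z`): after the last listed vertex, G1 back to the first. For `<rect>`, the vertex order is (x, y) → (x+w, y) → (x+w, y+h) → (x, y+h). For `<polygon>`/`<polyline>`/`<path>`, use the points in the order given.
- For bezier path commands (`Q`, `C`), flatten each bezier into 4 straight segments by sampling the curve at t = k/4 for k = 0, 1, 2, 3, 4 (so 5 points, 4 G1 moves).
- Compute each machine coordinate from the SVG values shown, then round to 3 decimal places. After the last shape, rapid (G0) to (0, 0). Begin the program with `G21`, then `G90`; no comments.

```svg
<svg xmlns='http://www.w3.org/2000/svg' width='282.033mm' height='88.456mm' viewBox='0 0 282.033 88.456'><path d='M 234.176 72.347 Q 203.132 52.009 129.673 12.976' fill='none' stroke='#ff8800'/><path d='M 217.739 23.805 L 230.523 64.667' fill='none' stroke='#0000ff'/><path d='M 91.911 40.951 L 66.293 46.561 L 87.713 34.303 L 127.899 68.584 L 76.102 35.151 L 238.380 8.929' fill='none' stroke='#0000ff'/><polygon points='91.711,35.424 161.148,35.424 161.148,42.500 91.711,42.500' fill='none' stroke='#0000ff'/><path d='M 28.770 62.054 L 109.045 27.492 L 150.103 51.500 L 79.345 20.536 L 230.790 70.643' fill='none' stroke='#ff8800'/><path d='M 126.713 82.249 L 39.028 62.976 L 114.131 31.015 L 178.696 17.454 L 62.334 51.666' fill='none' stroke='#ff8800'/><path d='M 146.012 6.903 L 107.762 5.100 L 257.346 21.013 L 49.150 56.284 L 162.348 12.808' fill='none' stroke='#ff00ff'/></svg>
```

viewBox `0 0 282.033 88.456` with mm width/height → 1 unit = 1 mm. Flip: y_m = 88.456 − y_svg.

**Shape 1** — `<path>` quadratic bezier, stroke `#ff8800` → score (S636, F2076). Control points (SVG): P0=(234.176,72.347), P1=(203.132,52.009), P2=(129.673,12.976); sampled at t=k/4. Machine vertices: (234.176,16.109) → (216.003,27.446) → (192.528,41.121) → (163.752,57.132) → (129.673,75.480). Open path.

**Shape 2** — `<path>` line segment, stroke `#0000ff` → engrave (S394, F3638). Machine vertices: (217.739,64.651) → (230.523,23.789). Open path.

**Shape 3** — `<path>` open polyline, stroke `#0000ff` → engrave (S394, F3638). Machine vertices: (91.911,47.505) → (66.293,41.895) → (87.713,54.153) → (127.899,19.872) → (76.102,53.305) → (238.380,79.527). Open path.

**Shape 4** — `<polygon>` rectangle, stroke `#0000ff` → engrave (S394, F3638). Machine vertices: (91.711,53.032) → (161.148,53.032) → (161.148,45.956) → (91.711,45.956) → (91.711,53.032). Closed: final G1 returns to the first vertex.

**Shape 5** — `<path>` open polyline, stroke `#ff8800` → score (S636, F2076). Machine vertices: (28.770,26.402) → (109.045,60.964) → (150.103,36.956) → (79.345,67.920) → (230.790,17.813). Open path.

**Shape 6** — `<path>` open polyline, stroke `#ff8800` → score (S636, F2076). Machine vertices: (126.713,6.207) → (39.028,25.480) → (114.131,57.441) → (178.696,71.002) → (62.334,36.790). Open path.

**Shape 7** — `<path>` open polyline, stroke `#ff00ff` → cut (S924, F794). Machine vertices: (146.012,81.553) → (107.762,83.356) → (257.346,67.443) → (49.150,32.172) → (162.348,75.648). Open path.

G21
G90
G0 X234.176 Y16.109
M3 S636
G01 X216.003 Y27.446 F2076
G01 X192.528 Y41.121
G01 X163.752 Y57.132
G01 X129.673 Y75.480
M5
G0 X217.739 Y64.651
M3 S394
G01 X230.523 Y23.789 F3638
M5
G0 X91.911 Y47.505
M3 S394
G01 X66.293 Y41.895 F3638
G01 X87.713 Y54.153
G01 X127.899 Y19.872
G01 X76.102 Y53.305
G01 X238.380 Y79.527
M5
G0 X91.711 Y53.032
M3 S394
G01 X161.148 Y53.032 F3638
G01 X161.148 Y45.956
G01 X91.711 Y45.956
G01 X91.711 Y53.032
M5
G0 X28.770 Y26.402
M3 S636
G01 X109.045 Y60.964 F2076
G01 X150.103 Y36.956
G01 X79.345 Y67.920
G01 X230.790 Y17.813
M5
G0 X126.713 Y6.207
M3 S636
G01 X39.028 Y25.480 F2076
G01 X114.131 Y57.441
G01 X178.696 Y71.002
G01 X62.334 Y36.790
M5
G0 X146.012 Y81.553
M3 S924
G01 X107.762 Y83.356 F794
G01 X257.346 Y67.443
G01 X49.150 Y32.172
G01 X162.348 Y75.648
M5
G0 X0.000 Y0.000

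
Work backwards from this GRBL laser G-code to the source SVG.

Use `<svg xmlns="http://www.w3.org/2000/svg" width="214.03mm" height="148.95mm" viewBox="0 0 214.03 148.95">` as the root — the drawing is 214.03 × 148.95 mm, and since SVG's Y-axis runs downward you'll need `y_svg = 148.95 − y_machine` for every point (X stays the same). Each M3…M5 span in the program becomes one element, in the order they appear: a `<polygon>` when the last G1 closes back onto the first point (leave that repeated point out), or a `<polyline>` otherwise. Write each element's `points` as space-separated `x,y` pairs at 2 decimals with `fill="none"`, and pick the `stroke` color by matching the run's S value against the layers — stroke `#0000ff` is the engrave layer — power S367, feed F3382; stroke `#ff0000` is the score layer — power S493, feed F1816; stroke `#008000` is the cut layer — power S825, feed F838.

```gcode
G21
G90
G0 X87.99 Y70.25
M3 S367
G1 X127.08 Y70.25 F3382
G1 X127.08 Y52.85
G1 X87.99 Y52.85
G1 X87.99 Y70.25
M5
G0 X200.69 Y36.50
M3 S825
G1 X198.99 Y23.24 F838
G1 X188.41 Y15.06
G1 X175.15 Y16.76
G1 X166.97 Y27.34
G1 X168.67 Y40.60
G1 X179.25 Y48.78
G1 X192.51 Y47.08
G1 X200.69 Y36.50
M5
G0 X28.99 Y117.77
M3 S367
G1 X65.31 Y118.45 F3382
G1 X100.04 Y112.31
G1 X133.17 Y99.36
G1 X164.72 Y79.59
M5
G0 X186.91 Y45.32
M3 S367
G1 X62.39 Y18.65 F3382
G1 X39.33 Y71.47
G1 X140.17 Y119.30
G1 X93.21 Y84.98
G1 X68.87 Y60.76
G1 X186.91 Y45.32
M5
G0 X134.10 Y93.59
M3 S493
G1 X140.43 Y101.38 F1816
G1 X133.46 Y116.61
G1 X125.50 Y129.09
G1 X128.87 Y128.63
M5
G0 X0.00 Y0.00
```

y_svg = 148.95 − y_m.

[1] S367→`#0000ff` (engrave); closed run; points: 87.99,78.70 127.08,78.70 127.08,96.10 87.99,96.10

[2] S825→`#008000` (cut); closed run; points: 200.69,112.45 198.99,125.71 188.41,133.89 175.15,132.19 166.97,121.61 168.67,108.35 179.25,100.17 192.51,101.87

[3] S367→`#0000ff` (engrave); open run; points: 28.99,31.18 65.31,30.50 100.04,36.64 133.17,49.59 164.72,69.36

[4] S367→`#0000ff` (engrave); closed run; points: 186.91,103.63 62.39,130.30 39.33,77.48 140.17,29.65 93.21,63.97 68.87,88.19

[5] S493→`#ff0000` (score); open run; points: 134.10,55.36 140.43,47.57 133.46,32.34 125.50,19.86 128.87,20.32

<svg xmlns="http://www.w3.org/2000/svg" width="214.03mm" height="148.95mm" viewBox="0 0 214.03 148.95">
  <polygon points="87.99,78.70 127.08,78.70 127.08,96.10 87.99,96.10" fill="none" stroke="#0000ff"/>
  <polygon points="200.69,112.45 198.99,125.71 188.41,133.89 175.15,132.19 166.97,121.61 168.67,108.35 179.25,100.17 192.51,101.87" fill="none" stroke="#008000"/>
  <polyline points="28.99,31.18 65.31,30.50 100.04,36.64 133.17,49.59 164.72,69.36" fill="none" stroke="#0000ff"/>
  <polygon points="186.91,103.63 62.39,130.30 39.33,77.48 140.17,29.65 93.21,63.97 68.87,88.19" fill="none" stroke="#0000ff"/>
  <polyline points="134.10,55.36 140.43,47.57 133.46,32.34 125.50,19.86 128.87,20.32" fill="none" stroke="#ff0000"/>
</svg>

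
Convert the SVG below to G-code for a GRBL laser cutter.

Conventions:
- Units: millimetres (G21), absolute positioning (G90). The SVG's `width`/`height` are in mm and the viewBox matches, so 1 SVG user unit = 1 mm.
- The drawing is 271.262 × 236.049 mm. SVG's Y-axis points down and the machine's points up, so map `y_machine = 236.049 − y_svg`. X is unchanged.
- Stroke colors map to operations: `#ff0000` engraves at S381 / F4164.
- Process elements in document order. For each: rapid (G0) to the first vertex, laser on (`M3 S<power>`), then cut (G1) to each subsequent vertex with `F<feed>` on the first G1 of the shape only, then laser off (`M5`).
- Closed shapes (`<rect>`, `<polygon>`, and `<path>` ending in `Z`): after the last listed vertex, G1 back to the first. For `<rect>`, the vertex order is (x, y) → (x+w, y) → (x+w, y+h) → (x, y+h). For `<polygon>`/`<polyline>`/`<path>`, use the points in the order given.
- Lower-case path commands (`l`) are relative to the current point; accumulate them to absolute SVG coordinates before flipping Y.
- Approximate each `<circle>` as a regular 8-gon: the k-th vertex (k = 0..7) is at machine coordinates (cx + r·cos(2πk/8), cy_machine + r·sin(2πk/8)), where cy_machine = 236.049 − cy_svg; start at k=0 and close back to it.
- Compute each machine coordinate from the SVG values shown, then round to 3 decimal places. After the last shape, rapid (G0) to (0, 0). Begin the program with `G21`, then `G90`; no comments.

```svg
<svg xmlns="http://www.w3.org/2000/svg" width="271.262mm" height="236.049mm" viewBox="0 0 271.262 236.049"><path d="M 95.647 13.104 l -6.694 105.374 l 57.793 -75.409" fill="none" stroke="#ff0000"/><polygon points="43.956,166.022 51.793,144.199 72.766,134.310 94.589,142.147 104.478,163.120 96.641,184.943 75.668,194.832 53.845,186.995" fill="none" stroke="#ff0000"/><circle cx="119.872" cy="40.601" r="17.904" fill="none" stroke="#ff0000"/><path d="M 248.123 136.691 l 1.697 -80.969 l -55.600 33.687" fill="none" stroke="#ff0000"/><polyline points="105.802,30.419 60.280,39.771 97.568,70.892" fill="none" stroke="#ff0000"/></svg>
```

viewBox `0 0 271.262 236.049` with mm width/height → 1 unit = 1 mm. Flip: y_m = 236.049 − y_svg.

**Shape 1** — `<path>` open polyline, stroke `#ff0000` → engrave (S381, F4164). Machine vertices: (95.647,222.945) → (88.953,117.571) → (146.746,192.980). Open path.

**Shape 2** — `<polygon>` regular polygon, stroke `#ff0000` → engrave (S381, F4164). Machine vertices: (43.956,70.027) → (51.793,91.850) → (72.766,101.739) → (94.589,93.902) → (104.478,72.929) → (96.641,51.106) → (75.668,41.217) → (53.845,49.054) → (43.956,70.027). Closed: final G1 returns to the first vertex.

**Shape 3** — `<circle>` circle, stroke `#ff0000` → engrave (S381, F4164). Machine vertices: (137.776,195.448) → (132.532,208.108) → (119.872,213.352) → (107.212,208.108) → (101.968,195.448) → (107.212,182.788) → (119.872,177.544) → (132.532,182.788) → (137.776,195.448). Closed: final G1 returns to the first vertex.

**Shape 4** — `<path>` open polyline, stroke `#ff0000` → engrave (S381, F4164). Machine vertices: (248.123,99.358) → (249.820,180.327) → (194.220,146.640). Open path.

**Shape 5** — `<polyline>` open polyline, stroke `#ff0000` → engrave (S381, F4164). Machine vertices: (105.802,205.630) → (60.280,196.278) → (97.568,165.157). Open path.

G21
G90
G0 X95.647 Y222.945
M3 S381
G1 X88.953 Y117.571 F4164
G1 X146.746 Y192.980
M5
G0 X43.956 Y70.027
M3 S381
G1 X51.793 Y91.850 F4164
G1 X72.766 Y101.739
G1 X94.589 Y93.902
G1 X104.478 Y72.929
G1 X96.641 Y51.106
G1 X75.668 Y41.217
G1 X53.845 Y49.054
G1 X43.956 Y70.027
M5
G0 X137.776 Y195.448
M3 S381
G1 X132.532 Y208.108 F4164
G1 X119.872 Y213.352
G1 X107.212 Y208.108
G1 X101.968 Y195.448
G1 X107.212 Y182.788
G1 X119.872 Y177.544
G1 X132.532 Y182.788
G1 X137.776 Y195.448
M5
G0 X248.123 Y99.358
M3 S381
G1 X249.820 Y180.327 F4164
G1 X194.220 Y146.640
M5
G0 X105.802 Y205.630
M3 S381
G1 X60.280 Y196.278 F4164
G1 X97.568 Y165.157
M5
G0 X0.000 Y0.000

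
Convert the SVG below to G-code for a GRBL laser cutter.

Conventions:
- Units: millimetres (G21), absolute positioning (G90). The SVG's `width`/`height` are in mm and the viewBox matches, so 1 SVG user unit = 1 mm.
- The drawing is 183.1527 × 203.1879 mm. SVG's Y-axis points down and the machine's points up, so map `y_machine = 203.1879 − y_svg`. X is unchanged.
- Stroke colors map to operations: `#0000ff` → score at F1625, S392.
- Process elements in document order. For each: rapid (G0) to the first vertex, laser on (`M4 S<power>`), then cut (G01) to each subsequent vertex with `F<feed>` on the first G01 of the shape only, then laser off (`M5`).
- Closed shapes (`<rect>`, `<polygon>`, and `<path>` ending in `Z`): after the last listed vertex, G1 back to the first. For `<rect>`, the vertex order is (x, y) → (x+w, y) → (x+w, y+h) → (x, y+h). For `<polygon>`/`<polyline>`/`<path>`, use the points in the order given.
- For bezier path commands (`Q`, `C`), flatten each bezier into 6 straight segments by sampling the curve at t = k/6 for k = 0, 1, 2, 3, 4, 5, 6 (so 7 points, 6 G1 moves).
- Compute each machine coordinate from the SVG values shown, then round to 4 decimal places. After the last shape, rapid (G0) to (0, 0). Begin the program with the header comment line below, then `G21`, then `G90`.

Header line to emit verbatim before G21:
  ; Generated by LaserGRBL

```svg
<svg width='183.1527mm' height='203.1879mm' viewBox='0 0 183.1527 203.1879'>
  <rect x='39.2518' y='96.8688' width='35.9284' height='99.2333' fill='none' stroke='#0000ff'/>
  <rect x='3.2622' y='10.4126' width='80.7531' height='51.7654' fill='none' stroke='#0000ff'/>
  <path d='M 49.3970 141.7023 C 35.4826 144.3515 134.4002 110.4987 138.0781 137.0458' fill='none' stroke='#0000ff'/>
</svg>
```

; Generated by LaserGRBL
G21
G90
G0 X39.2518 Y106.3191
M4 S392
G01 X75.1802 Y106.3191 F1625
G01 X75.1802 Y7.0858
G01 X39.2518 Y7.0858
G01 X39.2518 Y106.3191
M5
G0 X3.2622 Y192.7753
M4 S392
G01 X84.0153 Y192.7753 F1625
G01 X84.0153 Y141.0099
G01 X3.2622 Y141.0099
G01 X3.2622 Y192.7753
M5
G0 X49.3970 Y61.4856
M4 S392
G01 X50.8792 Y62.7542 F1625
G01 X65.3869 Y67.4148
G01 X87.1404 Y72.7756
G01 X110.3600 Y76.1449
G01 X129.2658 Y74.8309
G01 X138.0781 Y66.1421
M5
G0 X0.0000 Y0.0000

viewBox `0 0 183.1527 203.1879` with mm width/height → 1 unit = 1 mm. Flip: y_m = 203.1879 − y_svg.

**Shape 1** — `<rect>` rectangle, stroke `#0000ff` → score (S392, F1625). Machine vertices: (39.2518,106.3191) → (75.1802,106.3191) → (75.1802,7.0858) → (39.2518,7.0858) → (39.2518,106.3191). Closed: final G1 returns to the first vertex.

**Shape 2** — `<rect>` rectangle, stroke `#0000ff` → score (S392, F1625). Machine vertices: (3.2622,192.7753) → (84.0153,192.7753) → (84.0153,141.0099) → (3.2622,141.0099) → (3.2622,192.7753). Closed: final G1 returns to the first vertex.

**Shape 3** — `<path>` cubic bezier, stroke `#0000ff` → score (S392, F1625). Control points (SVG): P0=(49.3970,141.7023), P1=(35.4826,144.3515), P2=(134.4002,110.4987), P3=(138.0781,137.0458); sampled at t=k/6. Machine vertices: (49.3970,61.4856) → (50.8792,62.7542) → (65.3869,67.4148) → (87.1404,72.7756) → (110.3600,76.1449) → (129.2658,74.8309) → (138.0781,66.1421). Open path.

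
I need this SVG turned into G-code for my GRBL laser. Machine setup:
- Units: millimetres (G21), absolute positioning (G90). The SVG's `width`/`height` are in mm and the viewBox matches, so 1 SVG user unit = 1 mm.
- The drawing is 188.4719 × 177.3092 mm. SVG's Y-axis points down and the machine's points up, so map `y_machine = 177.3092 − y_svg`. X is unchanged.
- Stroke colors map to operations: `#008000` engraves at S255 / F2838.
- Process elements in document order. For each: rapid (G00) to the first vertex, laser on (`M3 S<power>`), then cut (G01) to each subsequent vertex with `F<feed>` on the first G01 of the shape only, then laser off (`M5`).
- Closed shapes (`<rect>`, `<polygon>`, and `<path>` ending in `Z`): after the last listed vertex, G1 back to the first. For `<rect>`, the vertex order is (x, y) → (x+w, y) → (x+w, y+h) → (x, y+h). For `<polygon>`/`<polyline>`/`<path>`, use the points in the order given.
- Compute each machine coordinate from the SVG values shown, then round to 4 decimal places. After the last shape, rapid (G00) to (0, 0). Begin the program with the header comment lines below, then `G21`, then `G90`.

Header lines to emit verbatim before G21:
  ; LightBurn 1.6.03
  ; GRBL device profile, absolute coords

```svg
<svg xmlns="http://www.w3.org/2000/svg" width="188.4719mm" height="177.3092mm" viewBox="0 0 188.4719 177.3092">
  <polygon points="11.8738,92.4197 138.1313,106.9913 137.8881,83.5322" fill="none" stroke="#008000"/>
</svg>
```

Since the viewBox matches the mm dimensions, user units are millimetres directly. The only transform is the Y-flip y_m = 177.3092 − y_svg.

Shape 1 is a closed polygon drawn with `<polygon>`. Its stroke #008000 means engrave at S255, F2838. After flipping Y the toolpath is (11.8738,84.8895) → (138.1313,70.3179) → (137.8881,93.7770) → (11.8738,84.8895), returning to the start.

; LightBurn 1.6.03
; GRBL device profile, absolute coords
G21
G90
G00 X11.8738 Y84.8895
M3 S255
G01 X138.1313 Y70.3179 F2838
G01 X137.8881 Y93.7770
G01 X11.8738 Y84.8895
M5
G00 X0.0000 Y0.0000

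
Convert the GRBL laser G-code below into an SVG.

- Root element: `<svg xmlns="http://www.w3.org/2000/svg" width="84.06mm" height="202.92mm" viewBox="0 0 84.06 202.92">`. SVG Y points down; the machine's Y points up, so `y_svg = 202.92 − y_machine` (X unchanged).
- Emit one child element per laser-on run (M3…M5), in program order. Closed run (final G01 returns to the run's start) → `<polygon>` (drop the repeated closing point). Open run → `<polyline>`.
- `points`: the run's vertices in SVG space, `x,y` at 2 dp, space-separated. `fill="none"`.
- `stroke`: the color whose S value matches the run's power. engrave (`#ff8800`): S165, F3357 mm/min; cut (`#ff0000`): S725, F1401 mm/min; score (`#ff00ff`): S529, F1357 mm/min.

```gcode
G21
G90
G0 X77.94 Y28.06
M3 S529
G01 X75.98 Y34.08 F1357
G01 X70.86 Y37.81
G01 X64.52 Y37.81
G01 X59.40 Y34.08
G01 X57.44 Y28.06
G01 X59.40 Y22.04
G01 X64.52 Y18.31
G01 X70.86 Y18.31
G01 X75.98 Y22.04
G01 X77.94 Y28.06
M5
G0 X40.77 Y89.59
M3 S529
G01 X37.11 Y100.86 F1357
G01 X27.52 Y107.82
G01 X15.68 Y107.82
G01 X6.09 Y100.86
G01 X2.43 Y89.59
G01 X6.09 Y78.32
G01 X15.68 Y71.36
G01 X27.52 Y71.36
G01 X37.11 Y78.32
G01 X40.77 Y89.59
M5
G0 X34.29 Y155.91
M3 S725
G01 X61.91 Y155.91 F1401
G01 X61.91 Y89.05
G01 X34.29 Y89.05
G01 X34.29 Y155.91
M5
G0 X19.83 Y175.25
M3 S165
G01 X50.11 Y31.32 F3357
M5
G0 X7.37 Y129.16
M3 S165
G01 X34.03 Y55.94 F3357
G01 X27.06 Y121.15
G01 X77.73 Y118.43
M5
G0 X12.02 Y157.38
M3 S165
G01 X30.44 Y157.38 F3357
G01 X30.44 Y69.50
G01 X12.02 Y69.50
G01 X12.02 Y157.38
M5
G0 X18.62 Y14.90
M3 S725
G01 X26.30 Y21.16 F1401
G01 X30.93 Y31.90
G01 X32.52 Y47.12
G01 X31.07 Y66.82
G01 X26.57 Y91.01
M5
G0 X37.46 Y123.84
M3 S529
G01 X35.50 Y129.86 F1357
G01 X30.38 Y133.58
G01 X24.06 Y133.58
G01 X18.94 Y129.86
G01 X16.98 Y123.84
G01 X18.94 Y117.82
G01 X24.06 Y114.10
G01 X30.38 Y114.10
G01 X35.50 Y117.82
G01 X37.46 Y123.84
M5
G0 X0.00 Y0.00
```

y_svg = 202.92 − y_m.

[1] S529→`#ff00ff` (score); closed run; points: 77.94,174.86 75.98,168.84 70.86,165.11 64.52,165.11 59.40,168.84 57.44,174.86 59.40,180.88 64.52,184.61 70.86,184.61 75.98,180.88

[2] S529→`#ff00ff` (score); closed run; points: 40.77,113.33 37.11,102.06 27.52,95.10 15.68,95.10 6.09,102.06 2.43,113.33 6.09,124.60 15.68,131.56 27.52,131.56 37.11,124.60

[3] S725→`#ff0000` (cut); closed run; points: 34.29,47.01 61.91,47.01 61.91,113.87 34.29,113.87

[4] S165→`#ff8800` (engrave); open run; points: 19.83,27.67 50.11,171.60

[5] S165→`#ff8800` (engrave); open run; points: 7.37,73.76 34.03,146.98 27.06,81.77 77.73,84.49

[6] S165→`#ff8800` (engrave); closed run; points: 12.02,45.54 30.44,45.54 30.44,133.42 12.02,133.42

[7] S725→`#ff0000` (cut); open run; points: 18.62,188.02 26.30,181.76 30.93,171.02 32.52,155.80 31.07,136.10 26.57,111.91

[8] S529→`#ff00ff` (score); closed run; points: 37.46,79.08 35.50,73.06 30.38,69.34 24.06,69.34 18.94,73.06 16.98,79.08 18.94,85.10 24.06,88.82 30.38,88.82 35.50,85.10

<svg xmlns="http://www.w3.org/2000/svg" width="84.06mm" height="202.92mm" viewBox="0 0 84.06 202.92">
  <polygon points="77.94,174.86 75.98,168.84 70.86,165.11 64.52,165.11 59.40,168.84 57.44,174.86 59.40,180.88 64.52,184.61 70.86,184.61 75.98,180.88" fill="none" stroke="#ff00ff"/>
  <polygon points="40.77,113.33 37.11,102.06 27.52,95.10 15.68,95.10 6.09,102.06 2.43,113.33 6.09,124.60 15.68,131.56 27.52,131.56 37.11,124.60" fill="none" stroke="#ff00ff"/>
  <polygon points="34.29,47.01 61.91,47.01 61.91,113.87 34.29,113.87" fill="none" stroke="#ff0000"/>
  <polyline points="19.83,27.67 50.11,171.60" fill="none" stroke="#ff8800"/>
  <polyline points="7.37,73.76 34.03,146.98 27.06,81.77 77.73,84.49" fill="none" stroke="#ff8800"/>
  <polygon points="12.02,45.54 30.44,45.54 30.44,133.42 12.02,133.42" fill="none" stroke="#ff8800"/>
  <polyline points="18.62,188.02 26.30,181.76 30.93,171.02 32.52,155.80 31.07,136.10 26.57,111.91" fill="none" stroke="#ff0000"/>
  <polygon points="37.46,79.08 35.50,73.06 30.38,69.34 24.06,69.34 18.94,73.06 16.98,79.08 18.94,85.10 24.06,88.82 30.38,88.82 35.50,85.10" fill="none" stroke="#ff00ff"/>
</svg>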